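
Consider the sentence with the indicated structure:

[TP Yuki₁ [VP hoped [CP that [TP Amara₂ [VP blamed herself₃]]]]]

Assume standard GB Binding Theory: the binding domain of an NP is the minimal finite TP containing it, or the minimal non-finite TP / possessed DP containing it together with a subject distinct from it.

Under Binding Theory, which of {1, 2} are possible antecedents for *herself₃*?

{2}

*herself* is an anaphor, so Principle A applies: it must be bound in its binding domain.
Binding domain of *herself₃*: the embedded TP, whose subject is Amara₂.
*Yuki₁* c-commands the anaphor but is outside its binding domain → cannot satisfy Principle A.
*Amara₂* c-commands the anaphor within its binding domain → licit binder.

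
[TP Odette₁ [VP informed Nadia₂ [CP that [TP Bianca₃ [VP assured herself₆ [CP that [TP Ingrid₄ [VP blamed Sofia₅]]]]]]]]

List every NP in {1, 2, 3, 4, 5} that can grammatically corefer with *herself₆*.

{3}

*herself* is an anaphor, so Principle A applies: it must be bound in its binding domain.
Binding domain of *herself₆*: the embedded TP, whose subject is Bianca₃.
*Odette₁* c-commands the anaphor but is outside its binding domain → cannot satisfy Principle A.
*Nadia₂* c-commands the anaphor but is outside its binding domain → cannot satisfy Principle A.
*Bianca₃* c-commands the anaphor within its binding domain → licit binder.
*Ingrid₄* does not c-command the anaphor → cannot bind it.
*Sofia₅* does not c-command the anaphor → cannot bind it.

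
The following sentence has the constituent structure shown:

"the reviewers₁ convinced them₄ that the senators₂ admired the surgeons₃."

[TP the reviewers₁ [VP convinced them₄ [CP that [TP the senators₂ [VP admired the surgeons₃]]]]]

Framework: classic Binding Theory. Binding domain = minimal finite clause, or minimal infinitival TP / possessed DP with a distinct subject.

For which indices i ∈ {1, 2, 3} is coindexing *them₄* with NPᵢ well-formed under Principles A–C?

*them* is a pronoun, so Principle B applies: it must be free in its binding domain.
Binding domain of *them₄*: the matrix TP, whose subject is the reviewers₁.
*the reviewers₁* c-commands the pronoun within its binding domain → coindexation would violate Principle B.
*the senators₂*: the pronoun c-commands this R-expression → coindexation would violate Principle C on *the senators₂*.
*the surgeons₃*: the pronoun c-commands this R-expression → coindexation would violate Principle C on *the surgeons₃*.

none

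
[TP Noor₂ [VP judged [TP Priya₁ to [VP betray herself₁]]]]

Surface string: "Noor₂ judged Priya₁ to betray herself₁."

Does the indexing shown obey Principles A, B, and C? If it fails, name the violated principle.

grammatical

The two coindexed NPs are *Priya₁* and *herself₁*.
*herself₁* is an anaphor; its binding domain is the embedded TP, whose subject is Priya₁. *Priya₁* c-commands it within that domain and shares its index, so Principle A is satisfied.
*Priya₁* is an R-expression; *herself₁* does not c-command it, and no other NP shares its index, so Principle C is satisfied.
All principles are respected.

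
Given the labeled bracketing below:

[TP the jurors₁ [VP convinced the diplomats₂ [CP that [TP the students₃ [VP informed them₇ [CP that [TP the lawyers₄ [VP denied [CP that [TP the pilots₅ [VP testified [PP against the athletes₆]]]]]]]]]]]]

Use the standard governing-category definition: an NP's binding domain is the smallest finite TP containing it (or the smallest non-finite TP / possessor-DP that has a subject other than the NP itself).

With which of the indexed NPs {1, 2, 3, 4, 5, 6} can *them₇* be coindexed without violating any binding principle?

{1, 2}

*them* is a pronoun, so Principle B applies: it must be free in its binding domain.
Binding domain of *them₇*: the embedded TP, whose subject is the students₃.
*the jurors₁* c-commands the pronoun but from outside its binding domain, and is not c-commanded by it → coindexation permitted.
*the diplomats₂* c-commands the pronoun but from outside its binding domain, and is not c-commanded by it → coindexation permitted.
*the students₃* c-commands the pronoun within its binding domain → coindexation would violate Principle B.
*the lawyers₄*: the pronoun c-commands this R-expression → coindexation would violate Principle C on *the lawyers₄*.
*the pilots₅*: the pronoun c-commands this R-expression → coindexation would violate Principle C on *the pilots₅*.
*the athletes₆*: the pronoun c-commands this R-expression → coindexation would violate Principle C on *the athletes₆*.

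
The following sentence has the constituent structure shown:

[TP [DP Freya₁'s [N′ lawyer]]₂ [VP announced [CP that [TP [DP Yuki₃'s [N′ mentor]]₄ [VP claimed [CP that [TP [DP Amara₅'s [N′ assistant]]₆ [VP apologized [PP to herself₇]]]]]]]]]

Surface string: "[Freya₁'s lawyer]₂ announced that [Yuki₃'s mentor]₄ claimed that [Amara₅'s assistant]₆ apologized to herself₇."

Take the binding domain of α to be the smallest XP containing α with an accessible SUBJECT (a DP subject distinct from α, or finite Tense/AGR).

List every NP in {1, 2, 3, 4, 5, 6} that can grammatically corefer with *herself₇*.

*herself* is an anaphor, so Principle A applies: it must be bound in its binding domain.
Binding domain of *herself₇*: the embedded TP, whose subject is [Amara₅'s assistant]₆.
*Freya₁* does not c-command the anaphor → cannot bind it.
*[Freya₁'s lawyer]₂* c-commands the anaphor but is outside its binding domain → cannot satisfy Principle A.
*Yuki₃* does not c-command the anaphor → cannot bind it.
*[Yuki₃'s mentor]₄* c-commands the anaphor but is outside its binding domain → cannot satisfy Principle A.
*Amara₅* does not c-command the anaphor → cannot bind it.
*[Amara₅'s assistant]₆* c-commands the anaphor within its binding domain → licit binder.

{6}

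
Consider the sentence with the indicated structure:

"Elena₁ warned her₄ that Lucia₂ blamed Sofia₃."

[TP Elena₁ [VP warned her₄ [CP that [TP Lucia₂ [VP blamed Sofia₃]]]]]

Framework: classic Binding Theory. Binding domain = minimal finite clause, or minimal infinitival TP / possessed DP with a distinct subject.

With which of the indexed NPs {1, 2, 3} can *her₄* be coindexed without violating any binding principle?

none

*her* is a pronoun, so Principle B applies: it must be free in its binding domain.
Binding domain of *her₄*: the matrix TP, whose subject is Elena₁.
*Elena₁* c-commands the pronoun within its binding domain → coindexation would violate Principle B.
*Lucia₂*: the pronoun c-commands this R-expression → coindexation would violate Principle C on *Lucia₂*.
*Sofia₃*: the pronoun c-commands this R-expression → coindexation would violate Principle C on *Sofia₃*.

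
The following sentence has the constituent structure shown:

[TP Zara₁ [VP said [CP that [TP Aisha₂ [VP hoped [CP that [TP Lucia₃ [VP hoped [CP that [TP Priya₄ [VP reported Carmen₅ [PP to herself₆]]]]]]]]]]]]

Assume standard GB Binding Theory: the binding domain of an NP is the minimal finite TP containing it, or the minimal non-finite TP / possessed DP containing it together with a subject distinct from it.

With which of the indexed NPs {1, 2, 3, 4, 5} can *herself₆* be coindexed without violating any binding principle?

{4, 5}

*herself* is an anaphor, so Principle A applies: it must be bound in its binding domain.
Binding domain of *herself₆*: the embedded TP, whose subject is Priya₄.
*Zara₁* c-commands the anaphor but is outside its binding domain → cannot satisfy Principle A.
*Aisha₂* c-commands the anaphor but is outside its binding domain → cannot satisfy Principle A.
*Lucia₃* c-commands the anaphor but is outside its binding domain → cannot satisfy Principle A.
*Priya₄* c-commands the anaphor within its binding domain → licit binder.
*Carmen₅* c-commands the anaphor within its binding domain → licit binder.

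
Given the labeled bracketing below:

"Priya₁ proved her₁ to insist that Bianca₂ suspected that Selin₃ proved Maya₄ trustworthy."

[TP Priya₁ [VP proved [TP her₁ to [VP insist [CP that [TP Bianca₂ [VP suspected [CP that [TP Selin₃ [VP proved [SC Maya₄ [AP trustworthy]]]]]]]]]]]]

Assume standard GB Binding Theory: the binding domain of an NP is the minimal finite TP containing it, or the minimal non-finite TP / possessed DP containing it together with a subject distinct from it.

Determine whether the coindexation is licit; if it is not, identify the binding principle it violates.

Principle B

The two coindexed NPs are *Priya₁* and *her₁*.
*her₁* is a pronoun. Its binding domain is the matrix TP, whose subject is Priya₁.
*Priya₁* c-commands it within that domain and carries the same index.
The pronoun is locally bound → Principle B violation.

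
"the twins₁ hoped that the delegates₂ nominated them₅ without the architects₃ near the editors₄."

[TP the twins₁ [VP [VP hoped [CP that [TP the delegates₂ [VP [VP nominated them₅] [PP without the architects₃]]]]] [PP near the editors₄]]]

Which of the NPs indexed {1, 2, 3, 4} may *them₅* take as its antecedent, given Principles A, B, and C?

{1, 3, 4}

*them* is a pronoun, so Principle B applies: it must be free in its binding domain.
Binding domain of *them₅*: the embedded TP, whose subject is the delegates₂.
*the twins₁* c-commands the pronoun but from outside its binding domain, and is not c-commanded by it → coindexation permitted.
*the delegates₂* c-commands the pronoun within its binding domain → coindexation would violate Principle B.
*the architects₃* and the pronoun do not c-command one another → neither Principle B nor Principle C is at stake; coindexation permitted.
*the editors₄* and the pronoun do not c-command one another → neither Principle B nor Principle C is at stake; coindexation permitted.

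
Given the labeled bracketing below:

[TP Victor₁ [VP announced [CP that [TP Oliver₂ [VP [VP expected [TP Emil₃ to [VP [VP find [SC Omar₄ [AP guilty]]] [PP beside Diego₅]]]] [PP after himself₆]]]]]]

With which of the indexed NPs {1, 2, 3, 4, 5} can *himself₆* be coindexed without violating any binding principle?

{2}

*himself* is an anaphor, so Principle A applies: it must be bound in its binding domain.
Binding domain of *himself₆*: the embedded TP, whose subject is Oliver₂.
*Victor₁* c-commands the anaphor but is outside its binding domain → cannot satisfy Principle A.
*Oliver₂* c-commands the anaphor within its binding domain → licit binder.
*Emil₃* does not c-command the anaphor → cannot bind it.
*Omar₄* does not c-command the anaphor → cannot bind it.
*Diego₅* does not c-command the anaphor → cannot bind it.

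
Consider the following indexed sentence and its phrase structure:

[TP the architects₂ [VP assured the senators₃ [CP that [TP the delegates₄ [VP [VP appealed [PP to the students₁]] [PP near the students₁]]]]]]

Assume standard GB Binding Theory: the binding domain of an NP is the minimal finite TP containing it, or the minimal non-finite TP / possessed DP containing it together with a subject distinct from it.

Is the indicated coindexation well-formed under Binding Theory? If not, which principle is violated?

The two coindexed NPs are *the students₁* and *the students₁*.
*the students₁* is an R-expression; no coindexed NP c-commands it, so Principle C holds.
*the students₁* is an R-expression; *the students₁* does not c-command it, and no other NP shares its index, so Principle C is satisfied.
All principles are respected.

grammatical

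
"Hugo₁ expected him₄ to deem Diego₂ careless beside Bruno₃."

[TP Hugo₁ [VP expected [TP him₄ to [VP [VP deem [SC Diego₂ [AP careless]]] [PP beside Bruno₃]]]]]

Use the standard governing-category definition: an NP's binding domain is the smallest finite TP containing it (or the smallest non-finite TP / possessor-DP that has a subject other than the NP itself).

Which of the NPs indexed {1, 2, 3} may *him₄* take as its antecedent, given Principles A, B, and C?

*him* is a pronoun, so Principle B applies: it must be free in its binding domain.
Binding domain of *him₄*: the matrix TP, whose subject is Hugo₁.
*Hugo₁* c-commands the pronoun within its binding domain → coindexation would violate Principle B.
*Diego₂*: the pronoun c-commands this R-expression → coindexation would violate Principle C on *Diego₂*.
*Bruno₃*: the pronoun c-commands this R-expression → coindexation would violate Principle C on *Bruno₃*.

none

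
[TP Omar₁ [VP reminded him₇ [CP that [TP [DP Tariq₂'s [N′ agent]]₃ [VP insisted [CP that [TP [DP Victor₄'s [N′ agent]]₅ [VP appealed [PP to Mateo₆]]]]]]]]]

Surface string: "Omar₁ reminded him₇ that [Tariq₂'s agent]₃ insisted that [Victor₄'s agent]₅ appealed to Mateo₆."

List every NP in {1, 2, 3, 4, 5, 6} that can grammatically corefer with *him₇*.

*him* is a pronoun, so Principle B applies: it must be free in its binding domain.
Binding domain of *him₇*: the matrix TP, whose subject is Omar₁.
*Omar₁* c-commands the pronoun within its binding domain → coindexation would violate Principle B.
*Tariq₂*: the pronoun c-commands this R-expression → coindexation would violate Principle C on *Tariq₂*.
*[Tariq₂'s agent]₃*: the pronoun c-commands this R-expression → coindexation would violate Principle C on *[Tariq₂'s agent]₃*.
*Victor₄*: the pronoun c-commands this R-expression → coindexation would violate Principle C on *Victor₄*.
*[Victor₄'s agent]₅*: the pronoun c-commands this R-expression → coindexation would violate Principle C on *[Victor₄'s agent]₅*.
*Mateo₆*: the pronoun c-commands this R-expression → coindexation would violate Principle C on *Mateo₆*.

none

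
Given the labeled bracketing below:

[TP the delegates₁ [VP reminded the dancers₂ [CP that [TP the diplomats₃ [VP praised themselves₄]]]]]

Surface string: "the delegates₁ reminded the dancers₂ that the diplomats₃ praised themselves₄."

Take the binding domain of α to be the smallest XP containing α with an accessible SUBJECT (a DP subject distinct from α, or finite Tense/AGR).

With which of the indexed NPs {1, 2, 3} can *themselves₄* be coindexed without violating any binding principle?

*themselves* is an anaphor, so Principle A applies: it must be bound in its binding domain.
Binding domain of *themselves₄*: the embedded TP, whose subject is the diplomats₃.
*the delegates₁* c-commands the anaphor but is outside its binding domain → cannot satisfy Principle A.
*the dancers₂* c-commands the anaphor but is outside its binding domain → cannot satisfy Principle A.
*the diplomats₃* c-commands the anaphor within its binding domain → licit binder.

{3}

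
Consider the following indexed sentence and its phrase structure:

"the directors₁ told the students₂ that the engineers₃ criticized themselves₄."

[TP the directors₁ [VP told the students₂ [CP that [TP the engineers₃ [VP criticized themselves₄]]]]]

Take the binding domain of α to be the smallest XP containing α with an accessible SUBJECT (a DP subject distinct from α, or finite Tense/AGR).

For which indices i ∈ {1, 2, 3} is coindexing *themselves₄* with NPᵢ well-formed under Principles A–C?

{3}

*themselves* is an anaphor, so Principle A applies: it must be bound in its binding domain.
Binding domain of *themselves₄*: the embedded TP, whose subject is the engineers₃.
*the directors₁* c-commands the anaphor but is outside its binding domain → cannot satisfy Principle A.
*the students₂* c-commands the anaphor but is outside its binding domain → cannot satisfy Principle A.
*the engineers₃* c-commands the anaphor within its binding domain → licit binder.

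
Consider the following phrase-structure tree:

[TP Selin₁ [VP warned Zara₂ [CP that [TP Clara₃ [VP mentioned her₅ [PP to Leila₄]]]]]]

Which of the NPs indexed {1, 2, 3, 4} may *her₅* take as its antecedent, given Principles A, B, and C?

{1, 2}

*her* is a pronoun, so Principle B applies: it must be free in its binding domain.
Binding domain of *her₅*: the embedded TP, whose subject is Clara₃.
*Selin₁* c-commands the pronoun but from outside its binding domain, and is not c-commanded by it → coindexation permitted.
*Zara₂* c-commands the pronoun but from outside its binding domain, and is not c-commanded by it → coindexation permitted.
*Clara₃* c-commands the pronoun within its binding domain → coindexation would violate Principle B.
*Leila₄*: the pronoun c-commands this R-expression → coindexation would violate Principle C on *Leila₄*.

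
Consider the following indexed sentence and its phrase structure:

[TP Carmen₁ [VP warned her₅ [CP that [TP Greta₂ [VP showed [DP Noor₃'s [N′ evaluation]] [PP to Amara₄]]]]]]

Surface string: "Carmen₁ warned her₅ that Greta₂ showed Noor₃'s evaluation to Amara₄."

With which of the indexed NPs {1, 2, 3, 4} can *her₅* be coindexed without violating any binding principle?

*her* is a pronoun, so Principle B applies: it must be free in its binding domain.
Binding domain of *her₅*: the matrix TP, whose subject is Carmen₁.
*Carmen₁* c-commands the pronoun within its binding domain → coindexation would violate Principle B.
*Greta₂*: the pronoun c-commands this R-expression → coindexation would violate Principle C on *Greta₂*.
*Noor₃*: the pronoun c-commands this R-expression → coindexation would violate Principle C on *Noor₃*.
*Amara₄*: the pronoun c-commands this R-expression → coindexation would violate Principle C on *Amara₄*.

none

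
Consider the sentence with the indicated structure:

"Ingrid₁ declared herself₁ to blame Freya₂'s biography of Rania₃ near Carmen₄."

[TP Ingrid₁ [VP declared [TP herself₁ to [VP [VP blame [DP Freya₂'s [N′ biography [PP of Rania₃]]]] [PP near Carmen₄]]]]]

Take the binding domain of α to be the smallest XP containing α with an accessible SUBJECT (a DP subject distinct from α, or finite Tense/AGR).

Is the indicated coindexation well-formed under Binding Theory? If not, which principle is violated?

grammatical

The two coindexed NPs are *Ingrid₁* and *herself₁*.
*herself₁* is an anaphor; its binding domain is the matrix TP, whose subject is Ingrid₁. *Ingrid₁* c-commands it within that domain and shares its index, so Principle A is satisfied.
*Ingrid₁* is an R-expression; *herself₁* does not c-command it, and no other NP shares its index, so Principle C is satisfied.
All principles are respected.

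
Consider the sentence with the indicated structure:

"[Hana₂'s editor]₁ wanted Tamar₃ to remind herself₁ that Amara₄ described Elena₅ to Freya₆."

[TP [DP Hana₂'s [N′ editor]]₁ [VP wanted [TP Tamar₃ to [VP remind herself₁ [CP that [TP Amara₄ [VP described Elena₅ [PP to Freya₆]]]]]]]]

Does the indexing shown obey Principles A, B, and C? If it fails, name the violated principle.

Principle A

The two coindexed NPs are *[Hana₂'s editor]₁* and *herself₁*.
*herself₁* is an anaphor. Principle A requires it to be bound within its binding domain — the embedded TP, whose subject is Tamar₃.
Within that domain it is c-commanded by *Tamar₃*, which does not share its index.
*[Hana₂'s editor]₁* does c-command the anaphor, but from outside its binding domain.
The anaphor is unbound in its domain → Principle A violation.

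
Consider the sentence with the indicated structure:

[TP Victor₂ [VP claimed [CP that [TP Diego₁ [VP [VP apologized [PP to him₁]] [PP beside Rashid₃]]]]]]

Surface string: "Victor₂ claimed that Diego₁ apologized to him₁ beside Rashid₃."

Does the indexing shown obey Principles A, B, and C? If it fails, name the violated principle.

Principle B

The two coindexed NPs are *Diego₁* and *him₁*.
*him₁* is a pronoun. Its binding domain is the embedded TP, whose subject is Diego₁.
*Diego₁* c-commands it within that domain and carries the same index.
The pronoun is locally bound → Principle B violation.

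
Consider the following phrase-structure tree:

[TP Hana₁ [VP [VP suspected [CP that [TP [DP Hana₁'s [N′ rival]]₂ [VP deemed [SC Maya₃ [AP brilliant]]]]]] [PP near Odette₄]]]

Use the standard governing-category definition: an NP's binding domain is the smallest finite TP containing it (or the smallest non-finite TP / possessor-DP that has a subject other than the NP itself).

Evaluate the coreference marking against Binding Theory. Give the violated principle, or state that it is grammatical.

The two coindexed NPs are *Hana₁* (the higher occurrence) and *Hana₁* (the lower occurrence).
*Hana₁* (the lower occurrence) is an R-expression. Principle C requires it to be free everywhere.
*Hana₁* (the higher occurrence) c-commands it and carries the same index.
The R-expression is bound → Principle C violation.

Principle C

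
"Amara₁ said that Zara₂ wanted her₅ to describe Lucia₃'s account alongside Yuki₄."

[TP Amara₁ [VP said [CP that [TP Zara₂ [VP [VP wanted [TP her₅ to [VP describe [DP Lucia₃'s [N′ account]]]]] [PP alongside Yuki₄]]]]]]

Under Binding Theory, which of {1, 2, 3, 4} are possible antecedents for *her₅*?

{1, 4}

*her* is a pronoun, so Principle B applies: it must be free in its binding domain.
Binding domain of *her₅*: the embedded TP, whose subject is Zara₂.
*Amara₁* c-commands the pronoun but from outside its binding domain, and is not c-commanded by it → coindexation permitted.
*Zara₂* c-commands the pronoun within its binding domain → coindexation would violate Principle B.
*Lucia₃*: the pronoun c-commands this R-expression → coindexation would violate Principle C on *Lucia₃*.
*Yuki₄* and the pronoun do not c-command one another → neither Principle B nor Principle C is at stake; coindexation permitted.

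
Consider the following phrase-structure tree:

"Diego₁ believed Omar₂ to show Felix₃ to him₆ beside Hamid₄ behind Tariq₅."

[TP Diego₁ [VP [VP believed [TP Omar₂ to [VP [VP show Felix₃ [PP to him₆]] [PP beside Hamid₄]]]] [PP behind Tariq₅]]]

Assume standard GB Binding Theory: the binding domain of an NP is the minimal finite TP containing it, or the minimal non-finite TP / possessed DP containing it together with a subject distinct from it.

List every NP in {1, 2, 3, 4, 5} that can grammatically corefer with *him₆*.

*him* is a pronoun, so Principle B applies: it must be free in its binding domain.
Binding domain of *him₆*: the embedded TP, whose subject is Omar₂.
*Diego₁* c-commands the pronoun but from outside its binding domain, and is not c-commanded by it → coindexation permitted.
*Omar₂* c-commands the pronoun within its binding domain → coindexation would violate Principle B.
*Felix₃* c-commands the pronoun within its binding domain → coindexation would violate Principle B.
*Hamid₄* and the pronoun do not c-command one another → neither Principle B nor Principle C is at stake; coindexation permitted.
*Tariq₅* and the pronoun do not c-command one another → neither Principle B nor Principle C is at stake; coindexation permitted.

{1, 4, 5}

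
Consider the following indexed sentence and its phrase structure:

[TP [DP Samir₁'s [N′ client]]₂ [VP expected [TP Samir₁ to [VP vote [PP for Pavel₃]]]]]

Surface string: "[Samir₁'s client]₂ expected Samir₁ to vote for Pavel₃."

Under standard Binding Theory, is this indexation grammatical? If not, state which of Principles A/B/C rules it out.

grammatical

The two coindexed NPs are *Samir₁* and *Samir₁*.
*Samir₁* is an R-expression; no coindexed NP c-commands it, so Principle C holds.
*Samir₁* is an R-expression; *Samir₁* does not c-command it, and no other NP shares its index, so Principle C is satisfied.
All principles are respected.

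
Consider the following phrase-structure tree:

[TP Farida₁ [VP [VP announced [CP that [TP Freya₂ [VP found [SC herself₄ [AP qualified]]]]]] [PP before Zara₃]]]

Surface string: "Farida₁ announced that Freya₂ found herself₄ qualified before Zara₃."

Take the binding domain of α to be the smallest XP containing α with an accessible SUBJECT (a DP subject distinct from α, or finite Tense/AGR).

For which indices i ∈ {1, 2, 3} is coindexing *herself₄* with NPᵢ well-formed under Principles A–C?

{2}

*herself* is an anaphor, so Principle A applies: it must be bound in its binding domain.
Binding domain of *herself₄*: the embedded TP, whose subject is Freya₂.
*Farida₁* c-commands the anaphor but is outside its binding domain → cannot satisfy Principle A.
*Freya₂* c-commands the anaphor within its binding domain → licit binder.
*Zara₃* does not c-command the anaphor → cannot bind it.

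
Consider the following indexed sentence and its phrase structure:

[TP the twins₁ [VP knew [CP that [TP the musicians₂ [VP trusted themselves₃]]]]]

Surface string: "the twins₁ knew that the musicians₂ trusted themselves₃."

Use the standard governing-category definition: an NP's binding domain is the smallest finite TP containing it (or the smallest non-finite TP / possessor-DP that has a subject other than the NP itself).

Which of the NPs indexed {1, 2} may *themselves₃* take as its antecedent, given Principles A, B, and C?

*themselves* is an anaphor, so Principle A applies: it must be bound in its binding domain.
Binding domain of *themselves₃*: the embedded TP, whose subject is the musicians₂.
*the twins₁* c-commands the anaphor but is outside its binding domain → cannot satisfy Principle A.
*the musicians₂* c-commands the anaphor within its binding domain → licit binder.

{2}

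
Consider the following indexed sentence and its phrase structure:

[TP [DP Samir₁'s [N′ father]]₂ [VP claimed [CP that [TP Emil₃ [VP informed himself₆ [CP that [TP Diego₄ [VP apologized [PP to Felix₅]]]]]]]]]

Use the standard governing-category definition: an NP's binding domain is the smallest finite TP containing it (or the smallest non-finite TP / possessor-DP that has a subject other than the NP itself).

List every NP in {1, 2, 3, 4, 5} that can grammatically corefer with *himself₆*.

*himself* is an anaphor, so Principle A applies: it must be bound in its binding domain.
Binding domain of *himself₆*: the embedded TP, whose subject is Emil₃.
*Samir₁* does not c-command the anaphor → cannot bind it.
*[Samir₁'s father]₂* c-commands the anaphor but is outside its binding domain → cannot satisfy Principle A.
*Emil₃* c-commands the anaphor within its binding domain → licit binder.
*Diego₄* does not c-command the anaphor → cannot bind it.
*Felix₅* does not c-command the anaphor → cannot bind it.

{3}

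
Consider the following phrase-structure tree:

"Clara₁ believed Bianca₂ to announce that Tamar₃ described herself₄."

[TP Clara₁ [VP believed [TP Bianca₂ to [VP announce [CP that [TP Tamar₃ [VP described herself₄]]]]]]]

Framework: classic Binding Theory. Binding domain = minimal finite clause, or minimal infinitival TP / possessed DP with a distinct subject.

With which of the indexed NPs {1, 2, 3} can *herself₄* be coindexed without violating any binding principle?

*herself* is an anaphor, so Principle A applies: it must be bound in its binding domain.
Binding domain of *herself₄*: the embedded TP, whose subject is Tamar₃.
*Clara₁* c-commands the anaphor but is outside its binding domain → cannot satisfy Principle A.
*Bianca₂* c-commands the anaphor but is outside its binding domain → cannot satisfy Principle A.
*Tamar₃* c-commands the anaphor within its binding domain → licit binder.

{3}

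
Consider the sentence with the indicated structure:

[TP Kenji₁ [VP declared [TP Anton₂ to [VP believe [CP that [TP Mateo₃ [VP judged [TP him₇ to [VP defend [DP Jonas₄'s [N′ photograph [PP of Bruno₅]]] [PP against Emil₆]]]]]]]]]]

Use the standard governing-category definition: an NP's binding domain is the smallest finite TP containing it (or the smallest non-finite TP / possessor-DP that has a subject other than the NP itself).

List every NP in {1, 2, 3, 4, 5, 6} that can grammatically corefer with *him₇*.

{1, 2}

*him* is a pronoun, so Principle B applies: it must be free in its binding domain.
Binding domain of *him₇*: the embedded TP, whose subject is Mateo₃.
*Kenji₁* c-commands the pronoun but from outside its binding domain, and is not c-commanded by it → coindexation permitted.
*Anton₂* c-commands the pronoun but from outside its binding domain, and is not c-commanded by it → coindexation permitted.
*Mateo₃* c-commands the pronoun within its binding domain → coindexation would violate Principle B.
*Jonas₄*: the pronoun c-commands this R-expression → coindexation would violate Principle C on *Jonas₄*.
*Bruno₅*: the pronoun c-commands this R-expression → coindexation would violate Principle C on *Bruno₅*.
*Emil₆*: the pronoun c-commands this R-expression → coindexation would violate Principle C on *Emil₆*.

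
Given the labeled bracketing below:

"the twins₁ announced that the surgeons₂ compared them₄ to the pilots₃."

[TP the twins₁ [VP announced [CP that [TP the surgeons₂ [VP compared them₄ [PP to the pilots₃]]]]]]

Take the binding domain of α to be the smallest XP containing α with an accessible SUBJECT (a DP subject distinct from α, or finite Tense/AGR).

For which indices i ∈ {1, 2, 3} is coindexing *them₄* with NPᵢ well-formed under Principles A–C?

{1}

*them* is a pronoun, so Principle B applies: it must be free in its binding domain.
Binding domain of *them₄*: the embedded TP, whose subject is the surgeons₂.
*the twins₁* c-commands the pronoun but from outside its binding domain, and is not c-commanded by it → coindexation permitted.
*the surgeons₂* c-commands the pronoun within its binding domain → coindexation would violate Principle B.
*the pilots₃*: the pronoun c-commands this R-expression → coindexation would violate Principle C on *the pilots₃*.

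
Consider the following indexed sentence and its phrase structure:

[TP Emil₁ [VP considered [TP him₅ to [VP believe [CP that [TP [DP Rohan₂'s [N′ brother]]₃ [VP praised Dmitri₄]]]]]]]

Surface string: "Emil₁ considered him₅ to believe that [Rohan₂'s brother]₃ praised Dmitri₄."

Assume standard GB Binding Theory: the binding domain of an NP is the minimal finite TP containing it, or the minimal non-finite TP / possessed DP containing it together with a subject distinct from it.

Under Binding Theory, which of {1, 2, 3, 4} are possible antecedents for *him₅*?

none

*him* is a pronoun, so Principle B applies: it must be free in its binding domain.
Binding domain of *him₅*: the matrix TP, whose subject is Emil₁.
*Emil₁* c-commands the pronoun within its binding domain → coindexation would violate Principle B.
*Rohan₂*: the pronoun c-commands this R-expression → coindexation would violate Principle C on *Rohan₂*.
*[Rohan₂'s brother]₃*: the pronoun c-commands this R-expression → coindexation would violate Principle C on *[Rohan₂'s brother]₃*.
*Dmitri₄*: the pronoun c-commands this R-expression → coindexation would violate Principle C on *Dmitri₄*.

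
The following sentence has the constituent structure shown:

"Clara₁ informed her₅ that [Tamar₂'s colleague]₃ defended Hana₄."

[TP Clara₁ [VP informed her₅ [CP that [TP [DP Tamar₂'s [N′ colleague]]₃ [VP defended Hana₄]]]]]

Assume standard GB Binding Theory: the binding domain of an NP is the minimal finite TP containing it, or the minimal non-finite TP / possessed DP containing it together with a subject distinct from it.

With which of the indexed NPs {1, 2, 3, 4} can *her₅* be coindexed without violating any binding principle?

none

*her* is a pronoun, so Principle B applies: it must be free in its binding domain.
Binding domain of *her₅*: the matrix TP, whose subject is Clara₁.
*Clara₁* c-commands the pronoun within its binding domain → coindexation would violate Principle B.
*Tamar₂*: the pronoun c-commands this R-expression → coindexation would violate Principle C on *Tamar₂*.
*[Tamar₂'s colleague]₃*: the pronoun c-commands this R-expression → coindexation would violate Principle C on *[Tamar₂'s colleague]₃*.
*Hana₄*: the pronoun c-commands this R-expression → coindexation would violate Principle C on *Hana₄*.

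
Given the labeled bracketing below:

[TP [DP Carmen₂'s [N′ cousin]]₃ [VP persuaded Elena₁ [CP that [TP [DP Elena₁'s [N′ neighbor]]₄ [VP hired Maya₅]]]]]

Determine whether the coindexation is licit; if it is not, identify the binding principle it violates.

The two coindexed NPs are *Elena₁* (the lower occurrence) and *Elena₁* (the higher occurrence).
*Elena₁* (the lower occurrence) is an R-expression. Principle C requires it to be free everywhere.
*Elena₁* (the higher occurrence) c-commands it and carries the same index.
The R-expression is bound → Principle C violation.

Principle C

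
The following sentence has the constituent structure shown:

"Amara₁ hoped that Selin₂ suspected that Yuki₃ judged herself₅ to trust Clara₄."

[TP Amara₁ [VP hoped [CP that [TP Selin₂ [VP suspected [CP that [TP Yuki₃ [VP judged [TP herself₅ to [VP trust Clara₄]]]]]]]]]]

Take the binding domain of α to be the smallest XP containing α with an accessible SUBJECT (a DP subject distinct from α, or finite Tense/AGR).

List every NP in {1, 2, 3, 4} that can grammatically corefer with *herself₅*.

{3}

*herself* is an anaphor, so Principle A applies: it must be bound in its binding domain.
Binding domain of *herself₅*: the embedded TP, whose subject is Yuki₃.
*Amara₁* c-commands the anaphor but is outside its binding domain → cannot satisfy Principle A.
*Selin₂* c-commands the anaphor but is outside its binding domain → cannot satisfy Principle A.
*Yuki₃* c-commands the anaphor within its binding domain → licit binder.
*Clara₄* does not c-command the anaphor → cannot bind it.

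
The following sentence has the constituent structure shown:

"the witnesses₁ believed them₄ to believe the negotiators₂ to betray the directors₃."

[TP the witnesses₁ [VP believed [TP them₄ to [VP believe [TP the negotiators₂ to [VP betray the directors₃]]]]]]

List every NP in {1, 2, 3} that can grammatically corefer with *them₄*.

none

*them* is a pronoun, so Principle B applies: it must be free in its binding domain.
Binding domain of *them₄*: the matrix TP, whose subject is the witnesses₁.
*the witnesses₁* c-commands the pronoun within its binding domain → coindexation would violate Principle B.
*the negotiators₂*: the pronoun c-commands this R-expression → coindexation would violate Principle C on *the negotiators₂*.
*the directors₃*: the pronoun c-commands this R-expression → coindexation would violate Principle C on *the directors₃*.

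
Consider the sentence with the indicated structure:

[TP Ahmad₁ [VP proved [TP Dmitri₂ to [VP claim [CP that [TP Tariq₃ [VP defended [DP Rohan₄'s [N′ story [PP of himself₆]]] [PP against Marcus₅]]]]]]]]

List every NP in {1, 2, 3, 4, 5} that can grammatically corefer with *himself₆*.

{4}

*himself* is an anaphor, so Principle A applies: it must be bound in its binding domain.
Binding domain of *himself₆*: the possessed DP, whose subject is Rohan₄.
*Ahmad₁* c-commands the anaphor but is outside its binding domain → cannot satisfy Principle A.
*Dmitri₂* c-commands the anaphor but is outside its binding domain → cannot satisfy Principle A.
*Tariq₃* c-commands the anaphor but is outside its binding domain → cannot satisfy Principle A.
*Rohan₄* c-commands the anaphor within its binding domain → licit binder.
*Marcus₅* does not c-command the anaphor → cannot bind it.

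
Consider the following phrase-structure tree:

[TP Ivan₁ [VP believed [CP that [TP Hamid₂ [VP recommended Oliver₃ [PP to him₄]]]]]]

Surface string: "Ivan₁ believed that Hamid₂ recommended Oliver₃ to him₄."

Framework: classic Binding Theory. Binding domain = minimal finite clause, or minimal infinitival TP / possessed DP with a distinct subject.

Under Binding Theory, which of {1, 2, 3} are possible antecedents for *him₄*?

{1}

*him* is a pronoun, so Principle B applies: it must be free in its binding domain.
Binding domain of *him₄*: the embedded TP, whose subject is Hamid₂.
*Ivan₁* c-commands the pronoun but from outside its binding domain, and is not c-commanded by it → coindexation permitted.
*Hamid₂* c-commands the pronoun within its binding domain → coindexation would violate Principle B.
*Oliver₃* c-commands the pronoun within its binding domain → coindexation would violate Principle B.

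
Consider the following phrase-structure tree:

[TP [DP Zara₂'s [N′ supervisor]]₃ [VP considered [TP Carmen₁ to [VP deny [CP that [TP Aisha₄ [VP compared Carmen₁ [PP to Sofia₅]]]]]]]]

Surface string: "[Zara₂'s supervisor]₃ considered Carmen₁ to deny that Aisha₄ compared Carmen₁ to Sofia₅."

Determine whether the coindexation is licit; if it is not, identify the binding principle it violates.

The two coindexed NPs are *Carmen₁* (the lower occurrence) and *Carmen₁* (the higher occurrence).
*Carmen₁* (the lower occurrence) is an R-expression. Principle C requires it to be free everywhere.
*Carmen₁* (the higher occurrence) c-commands it and carries the same index.
The R-expression is bound → Principle C violation.

Principle C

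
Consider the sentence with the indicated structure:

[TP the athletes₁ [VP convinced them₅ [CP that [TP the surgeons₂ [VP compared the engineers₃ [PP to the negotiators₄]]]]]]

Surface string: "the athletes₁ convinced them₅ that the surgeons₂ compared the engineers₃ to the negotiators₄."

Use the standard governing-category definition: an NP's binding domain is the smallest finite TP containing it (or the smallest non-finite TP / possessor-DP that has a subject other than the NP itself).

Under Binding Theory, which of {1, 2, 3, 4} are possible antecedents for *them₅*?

*them* is a pronoun, so Principle B applies: it must be free in its binding domain.
Binding domain of *them₅*: the matrix TP, whose subject is the athletes₁.
*the athletes₁* c-commands the pronoun within its binding domain → coindexation would violate Principle B.
*the surgeons₂*: the pronoun c-commands this R-expression → coindexation would violate Principle C on *the surgeons₂*.
*the engineers₃*: the pronoun c-commands this R-expression → coindexation would violate Principle C on *the engineers₃*.
*the negotiators₄*: the pronoun c-commands this R-expression → coindexation would violate Principle C on *the negotiators₄*.

none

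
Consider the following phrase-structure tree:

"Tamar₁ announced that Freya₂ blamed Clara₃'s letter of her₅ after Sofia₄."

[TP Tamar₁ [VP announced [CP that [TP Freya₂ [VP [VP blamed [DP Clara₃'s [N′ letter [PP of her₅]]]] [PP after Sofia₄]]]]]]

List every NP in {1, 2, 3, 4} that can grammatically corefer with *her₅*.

*her* is a pronoun, so Principle B applies: it must be free in its binding domain.
Binding domain of *her₅*: the possessed DP, whose subject is Clara₃.
*Tamar₁* c-commands the pronoun but from outside its binding domain, and is not c-commanded by it → coindexation permitted.
*Freya₂* c-commands the pronoun but from outside its binding domain, and is not c-commanded by it → coindexation permitted.
*Clara₃* c-commands the pronoun within its binding domain → coindexation would violate Principle B.
*Sofia₄* and the pronoun do not c-command one another → neither Principle B nor Principle C is at stake; coindexation permitted.

{1, 2, 4}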